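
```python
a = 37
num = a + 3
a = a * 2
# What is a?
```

Trace:
`a = 37` → a = 37
`num = a + 3` → num = 40
`a = a * 2` → a = 74
So a = 74

Answer: 74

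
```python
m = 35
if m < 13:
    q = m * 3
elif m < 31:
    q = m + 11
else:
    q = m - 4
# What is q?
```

Trace:
`m = 35` → m = 35
`if m < 13: ...` → m < 13 is False, m < 31 is False, take else branch → q = 31
So q = 31

Answer: 31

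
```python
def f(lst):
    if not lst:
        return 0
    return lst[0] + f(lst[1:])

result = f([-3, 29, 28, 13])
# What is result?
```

(-3) + 29 + 28 + 13 + 0 = 67

Answer: 67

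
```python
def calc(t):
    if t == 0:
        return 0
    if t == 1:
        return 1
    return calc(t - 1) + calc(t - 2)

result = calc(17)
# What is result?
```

Build up from base cases: calc(0)=0, calc(1)=1, calc(2)=1, calc(3)=2, calc(4)=3, calc(5)=5, calc(6)=8, ..., calc(17)=1597

Answer: 1597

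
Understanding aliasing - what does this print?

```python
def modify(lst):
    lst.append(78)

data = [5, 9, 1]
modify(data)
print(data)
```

Key concept: function modifies passed list.
Step by step:
`data = [5, 9, 1]` → data = [5, 9, 1]
`modify(data)` → data = [5, 9, 1, 78]
`print(data)` → prints [5, 9, 1, 78]

Answer: [5, 9, 1, 78]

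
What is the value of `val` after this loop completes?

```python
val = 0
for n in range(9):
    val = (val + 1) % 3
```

Increment mod 3, 9 times = 0
`val` takes the values: 0 → 1 → 2 → 0 → 1 → 2 → 0 → 1 → 2 → 0

Answer: 0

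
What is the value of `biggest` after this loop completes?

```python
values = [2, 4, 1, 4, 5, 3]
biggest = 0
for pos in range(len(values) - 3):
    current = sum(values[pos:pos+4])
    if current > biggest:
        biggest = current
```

Max sum of 4-element window in [2, 4, 1, 4, 5, 3]
`biggest` takes the values: 0 → 11 → 14

Answer: 14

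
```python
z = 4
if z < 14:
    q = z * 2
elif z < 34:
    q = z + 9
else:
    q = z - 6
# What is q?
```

Trace:
`z = 4` → z = 4
`if z < 14: ...` → z < 14 is True → q = 8
So q = 8

Answer: 8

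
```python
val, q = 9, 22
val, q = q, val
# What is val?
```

Trace:
`val, q = 9, 22` → val = 9; q = 22
`val, q = q, val` → val = 22; q = 9
So val = 22

Answer: 22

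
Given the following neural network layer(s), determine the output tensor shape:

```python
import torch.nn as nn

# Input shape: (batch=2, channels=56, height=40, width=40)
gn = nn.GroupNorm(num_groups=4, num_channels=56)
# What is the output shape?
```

Input: (2, 56, 40, 40) -> Output: (2, 56, 40, 40)

Answer: (2, 56, 40, 40)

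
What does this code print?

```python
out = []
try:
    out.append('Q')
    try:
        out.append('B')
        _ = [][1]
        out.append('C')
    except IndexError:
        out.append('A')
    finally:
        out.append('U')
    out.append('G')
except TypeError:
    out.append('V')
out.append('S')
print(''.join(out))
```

Execution trace: 'Q' (try body) → 'B' (inner try body) → 'A' (inner except IndexError) → 'U' (inner finally) → 'G' (try body, no exception) → 'S' (after the try/except). Output: QBAUGS

Answer: QBAUGS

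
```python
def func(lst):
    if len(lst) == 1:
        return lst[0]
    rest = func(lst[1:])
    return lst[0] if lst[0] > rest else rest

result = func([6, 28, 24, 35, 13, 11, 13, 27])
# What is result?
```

Recursive max over [6, 28, 24, 35, 13, 11, 13, 27] = 35

Answer: 35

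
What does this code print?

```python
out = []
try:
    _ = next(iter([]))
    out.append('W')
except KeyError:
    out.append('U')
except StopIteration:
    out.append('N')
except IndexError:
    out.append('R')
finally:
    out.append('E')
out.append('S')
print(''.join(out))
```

Execution trace: 'N' (except StopIteration) → 'E' (finally) → 'S' (after the try/except). Output: NES

Answer: NES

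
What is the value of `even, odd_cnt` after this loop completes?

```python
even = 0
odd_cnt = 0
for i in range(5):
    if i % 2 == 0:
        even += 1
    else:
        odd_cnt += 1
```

Count evens and odds in range(5)
`even, odd_cnt` takes the values: (0, 0) → (1, 0) → (1, 1) → (2, 1) → (2, 2) → (3, 2)

Answer: 3, 2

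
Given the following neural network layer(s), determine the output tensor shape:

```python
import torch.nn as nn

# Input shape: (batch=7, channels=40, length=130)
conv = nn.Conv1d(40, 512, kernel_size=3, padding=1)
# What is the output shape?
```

Input: (7, 40, 130) -> Output: (7, 512, 130)

Answer: (7, 512, 130)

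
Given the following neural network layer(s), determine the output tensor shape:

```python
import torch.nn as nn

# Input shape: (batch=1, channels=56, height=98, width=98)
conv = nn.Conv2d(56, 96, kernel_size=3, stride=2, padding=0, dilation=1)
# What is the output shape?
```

Input: (1, 56, 98, 98) -> Output: (1, 96, 48, 48)

Answer: (1, 96, 48, 48)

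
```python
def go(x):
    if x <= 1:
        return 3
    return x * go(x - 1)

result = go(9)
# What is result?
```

go(9) = 9 * 8 * 7 * 6 * 5 * 4 * 3 * 2 * 3 = 1088640

Answer: 1088640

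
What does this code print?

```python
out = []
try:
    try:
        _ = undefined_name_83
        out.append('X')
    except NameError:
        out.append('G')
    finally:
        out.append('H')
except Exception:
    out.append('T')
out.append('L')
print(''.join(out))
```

Execution trace: 'G' (inner except NameError) → 'H' (inner finally) → 'L' (after the try/except). Output: GHL

Answer: GHL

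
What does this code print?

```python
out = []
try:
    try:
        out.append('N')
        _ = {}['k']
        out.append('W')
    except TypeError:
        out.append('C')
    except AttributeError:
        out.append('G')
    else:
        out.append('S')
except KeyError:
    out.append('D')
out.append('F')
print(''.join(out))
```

Execution trace: 'N' (try body) → 'D' (outer except KeyError) → 'F' (after the try/except). Output: NDF

Answer: NDF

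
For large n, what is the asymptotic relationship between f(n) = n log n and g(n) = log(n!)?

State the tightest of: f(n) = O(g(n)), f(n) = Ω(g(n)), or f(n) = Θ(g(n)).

n log n vs log(n!): f(n) = Θ(g(n)) — they are asymptotically equivalent (Stirling's approximation).

Answer: f(n) = Θ(g(n)) — they are asymptotically equivalent (Stirling's approximation).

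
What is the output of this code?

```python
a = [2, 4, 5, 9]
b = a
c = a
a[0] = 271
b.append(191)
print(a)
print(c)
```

Key concept: multiple aliases.
Step by step:
`a = [2, 4, 5, 9]` → a = [2, 4, 5, 9]
`b = a` → b = [2, 4, 5, 9] (same object as a)
`c = a` → c = [2, 4, 5, 9] (same object as a, b)
`a[0] = 271` → a = [271, 4, 5, 9] (same object as b, c); b = [271, 4, 5, 9] (same object as a, c); c = [271, 4, 5, 9] (same object as a, b)
`b.append(191)` → a = [271, 4, 5, 9, 191] (same object as b, c); b = [271, 4, 5, 9, 191] (same object as a, c); c = [271, 4, 5, 9, 191] (same object as a, b)
`print(a)` → prints [271, 4, 5, 9, 191]
`print(c)` → prints [271, 4, 5, 9, 191]

Answer:
[271, 4, 5, 9, 191]
[271, 4, 5, 9, 191]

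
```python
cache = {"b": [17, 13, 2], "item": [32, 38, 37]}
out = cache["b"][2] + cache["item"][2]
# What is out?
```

Trace:
`cache = {"b": [17, 13, 2], "item": [32, 38, 37]}` → cache = {'b': [17, 13, 2], 'item': [32, 38, 37]}
`out = cache["b"][2] + cache["item"][2]` → out = 39
So out = 39

Answer: 39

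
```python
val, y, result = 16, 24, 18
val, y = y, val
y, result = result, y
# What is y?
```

Trace:
`val, y, result = 16, 24, 18` → val = 16; y = 24; result = 18
`val, y = y, val` → val = 24; y = 16
`y, result = result, y` → y = 18; result = 16
So y = 18

Answer: 18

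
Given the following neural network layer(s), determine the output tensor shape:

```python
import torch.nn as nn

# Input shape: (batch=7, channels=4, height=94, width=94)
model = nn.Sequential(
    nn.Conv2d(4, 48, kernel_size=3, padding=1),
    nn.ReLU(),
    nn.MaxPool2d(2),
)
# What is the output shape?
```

Input: (7, 4, 94, 94) -> after Conv2d: (7, 48, 94, 94) -> after ReLU: (7, 48, 94, 94) -> Output: (7, 48, 47, 47)

Answer: (7, 48, 47, 47)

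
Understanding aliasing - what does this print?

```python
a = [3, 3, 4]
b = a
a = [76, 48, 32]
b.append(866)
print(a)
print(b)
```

Key concept: rebinding vs mutation: a is rebound to a new list, b still points at the original.
Step by step:
`a = [3, 3, 4]` → a = [3, 3, 4]
`b = a` → b = [3, 3, 4] (same object as a)
`a = [76, 48, 32]` → a = [76, 48, 32]
`b.append(866)` → b = [3, 3, 4, 866]
`print(a)` → prints [76, 48, 32]
`print(b)` → prints [3, 3, 4, 866]

Answer:
[76, 48, 32]
[3, 3, 4, 866]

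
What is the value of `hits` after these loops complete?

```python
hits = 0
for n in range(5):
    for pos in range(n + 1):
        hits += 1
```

Triangle: 1 + 2 + ... + 5
`hits` takes the values: 0 → 1 → 2 → 3 → 4 → 5 → 6 → 7 → 8 → 9 → 10 → 11 → 12 → 13 → 14 → 15

Answer: 15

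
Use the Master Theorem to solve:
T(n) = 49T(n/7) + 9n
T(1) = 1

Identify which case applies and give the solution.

a=49, b=7, f(n)=9n. log_7(49) = 2. Since c=1 < 2, Case 1 applies: T(n) = Θ(n^log_b(a)) = O(n^2).

Answer: O(n^2) - Case 1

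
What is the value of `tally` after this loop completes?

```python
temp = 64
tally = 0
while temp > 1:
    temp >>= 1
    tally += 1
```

Count right shifts until 1
`tally` takes the values: 0 → 1 → 2 → 3 → 4 → 5 → 6

Answer: 6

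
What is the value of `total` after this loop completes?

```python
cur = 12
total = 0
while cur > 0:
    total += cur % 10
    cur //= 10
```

Sum digits of 12
`total` takes the values: 0 → 2 → 3

Answer: 3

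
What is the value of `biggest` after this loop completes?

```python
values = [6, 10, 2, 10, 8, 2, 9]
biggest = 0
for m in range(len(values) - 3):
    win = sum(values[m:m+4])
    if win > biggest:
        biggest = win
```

Max sum of 4-element window in [6, 10, 2, 10, 8, 2, 9]
`biggest` takes the values: 0 → 28 → 30

Answer: 30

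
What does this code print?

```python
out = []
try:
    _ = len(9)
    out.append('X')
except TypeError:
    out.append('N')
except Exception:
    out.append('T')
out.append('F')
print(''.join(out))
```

Execution trace: 'N' (except TypeError) → 'F' (after the try/except). Output: NF

Answer: NF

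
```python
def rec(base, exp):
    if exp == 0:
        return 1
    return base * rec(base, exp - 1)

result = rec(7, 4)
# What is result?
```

rec(7, 4) = 7 * 7 * 7 * 7 = 2401

Answer: 2401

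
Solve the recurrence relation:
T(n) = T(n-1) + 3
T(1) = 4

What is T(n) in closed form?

Unrolling: T(n) = T(1) + 3·(n-1) = 4 + 3(n-1) = 3n + 1.

Answer: T(n) = 3n + 1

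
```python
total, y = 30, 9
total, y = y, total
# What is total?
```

Trace:
`total, y = 30, 9` → total = 30; y = 9
`total, y = y, total` → total = 9; y = 30
So total = 9

Answer: 9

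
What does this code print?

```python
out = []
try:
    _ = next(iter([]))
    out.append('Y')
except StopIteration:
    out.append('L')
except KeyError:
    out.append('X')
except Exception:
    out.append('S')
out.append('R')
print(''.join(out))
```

Execution trace: 'L' (except StopIteration) → 'R' (after the try/except). Output: LR

Answer: LR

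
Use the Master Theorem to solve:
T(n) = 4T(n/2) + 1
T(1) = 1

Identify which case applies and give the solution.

a=4, b=2, f(n)=1. log_2(4) = 2. Since c=0 < 2, Case 1 applies: T(n) = Θ(n^log_b(a)) = O(n^2).

Answer: O(n^2) - Case 1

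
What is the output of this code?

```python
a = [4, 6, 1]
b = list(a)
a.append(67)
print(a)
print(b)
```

Key concept: list() constructor creates copy.
Step by step:
`a = [4, 6, 1]` → a = [4, 6, 1]
`b = list(a)` → b = [4, 6, 1]
`a.append(67)` → a = [4, 6, 1, 67]
`print(a)` → prints [4, 6, 1, 67]
`print(b)` → prints [4, 6, 1]

Answer:
[4, 6, 1, 67]
[4, 6, 1]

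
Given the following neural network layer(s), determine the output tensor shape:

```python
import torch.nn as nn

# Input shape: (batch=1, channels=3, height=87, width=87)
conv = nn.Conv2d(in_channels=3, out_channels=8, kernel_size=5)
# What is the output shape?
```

Input: (1, 3, 87, 87) -> Output: (1, 8, 83, 83)

Answer: (1, 8, 83, 83)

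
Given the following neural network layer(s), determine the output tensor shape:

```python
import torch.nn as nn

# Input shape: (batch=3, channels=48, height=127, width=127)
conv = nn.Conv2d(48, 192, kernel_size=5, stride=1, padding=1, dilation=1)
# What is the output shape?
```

Input: (3, 48, 127, 127) -> Output: (3, 192, 125, 125)

Answer: (3, 192, 125, 125)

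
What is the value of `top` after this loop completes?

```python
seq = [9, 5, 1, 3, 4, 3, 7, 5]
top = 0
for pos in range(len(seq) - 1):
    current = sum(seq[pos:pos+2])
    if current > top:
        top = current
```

Max sum of 2-element window in [9, 5, 1, 3, 4, 3, 7, 5]
`top` takes the values: 0 → 14

Answer: 14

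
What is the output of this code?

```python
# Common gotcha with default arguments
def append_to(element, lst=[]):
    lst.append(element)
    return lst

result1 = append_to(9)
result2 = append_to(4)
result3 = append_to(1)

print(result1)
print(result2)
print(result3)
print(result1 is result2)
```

Key concept: mutable default argument gotcha.
Step by step:
`result1 = append_to(9)` → result1 = [9]
`result2 = append_to(4)` → result1 = [9, 4] (same object as result2); result2 = [9, 4] (same object as result1)
`result3 = append_to(1)` → result1 = [9, 4, 1] (same object as result2, result3); result2 = [9, 4, 1] (same object as result1, result3); result3 = [9, 4, 1] (same object as result1, result2)
`print(result1)` → prints [9, 4, 1]
`print(result2)` → prints [9, 4, 1]
`print(result3)` → prints [9, 4, 1]
`print(result1 is result2)` → prints True

Answer:
[9, 4, 1]
[9, 4, 1]
[9, 4, 1]
True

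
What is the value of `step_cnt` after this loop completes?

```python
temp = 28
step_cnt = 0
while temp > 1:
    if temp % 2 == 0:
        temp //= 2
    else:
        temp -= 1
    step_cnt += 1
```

Steps to reduce 28 to 1
`step_cnt` takes the values: 0 → 1 → 2 → 3 → 4 → 5 → 6

Answer: 6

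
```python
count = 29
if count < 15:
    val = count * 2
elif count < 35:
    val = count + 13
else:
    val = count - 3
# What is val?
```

Trace:
`count = 29` → count = 29
`if count < 15: ...` → count < 15 is False, count < 35 is True → val = 42
So val = 42

Answer: 42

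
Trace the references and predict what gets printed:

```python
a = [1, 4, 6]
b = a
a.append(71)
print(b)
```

Key concept: basic list aliasing.
Step by step:
`a = [1, 4, 6]` → a = [1, 4, 6]
`b = a` → b = [1, 4, 6] (same object as a)
`a.append(71)` → a = [1, 4, 6, 71] (same object as b); b = [1, 4, 6, 71] (same object as a)
`print(b)` → prints [1, 4, 6, 71]

Answer: [1, 4, 6, 71]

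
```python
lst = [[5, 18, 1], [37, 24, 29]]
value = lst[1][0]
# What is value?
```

Trace:
`lst = [[5, 18, 1], [37, 24, 29]]` → lst = [[5, 18, 1], [37, 24, 29]]
`value = lst[1][0]` → value = 37
So value = 37

Answer: 37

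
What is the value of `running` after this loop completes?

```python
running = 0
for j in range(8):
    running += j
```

Sum of 0 to 7 = 28
`running` takes the values: 0 → 1 → 3 → 6 → 10 → 15 → 21 → 28

Answer: 28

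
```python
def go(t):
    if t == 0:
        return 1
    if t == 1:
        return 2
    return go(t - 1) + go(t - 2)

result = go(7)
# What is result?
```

Build up from base cases: go(0)=1, go(1)=2, go(2)=3, go(3)=5, go(4)=8, go(5)=13, go(6)=21, ..., go(7)=34

Answer: 34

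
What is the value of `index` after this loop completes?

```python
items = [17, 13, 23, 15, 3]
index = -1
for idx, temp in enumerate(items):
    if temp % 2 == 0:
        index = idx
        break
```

First even number index in [17, 13, 23, 15, 3]
`index` takes the values: -1

Answer: -1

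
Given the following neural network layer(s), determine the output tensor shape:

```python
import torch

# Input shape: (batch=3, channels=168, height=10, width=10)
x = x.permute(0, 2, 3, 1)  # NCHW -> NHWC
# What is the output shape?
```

Input: (3, 168, 10, 10) -> Output: (3, 10, 10, 168)

Answer: (3, 10, 10, 168)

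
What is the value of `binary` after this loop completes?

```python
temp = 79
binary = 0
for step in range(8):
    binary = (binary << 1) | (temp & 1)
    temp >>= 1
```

Reverse lowest 8 bits of 79
`binary` takes the values: 0 → 1 → 3 → 7 → 15 → 30 → 60 → 121 → 242

Answer: 242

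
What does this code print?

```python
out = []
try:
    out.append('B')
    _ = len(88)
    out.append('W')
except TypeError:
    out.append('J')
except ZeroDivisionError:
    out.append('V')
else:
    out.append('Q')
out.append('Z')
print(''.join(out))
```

Execution trace: 'B' (try body) → 'J' (except TypeError) → 'Z' (after the try/except). Output: BJZ

Answer: BJZ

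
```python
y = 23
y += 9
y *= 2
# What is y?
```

Trace:
`y = 23` → y = 23
`y += 9` → y = 32
`y *= 2` → y = 64
So y = 64

Answer: 64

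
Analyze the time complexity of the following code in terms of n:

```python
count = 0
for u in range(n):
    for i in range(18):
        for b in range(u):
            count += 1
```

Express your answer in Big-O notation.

Each loop level contributes: n × 1 × n. Multiplying the contributions gives O(n^2).

Answer: O(n^2)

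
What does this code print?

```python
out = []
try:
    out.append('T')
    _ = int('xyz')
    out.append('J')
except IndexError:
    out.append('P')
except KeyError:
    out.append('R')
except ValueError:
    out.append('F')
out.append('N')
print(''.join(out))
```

Execution trace: 'T' (try body) → 'F' (except ValueError) → 'N' (after the try/except). Output: TFN

Answer: TFN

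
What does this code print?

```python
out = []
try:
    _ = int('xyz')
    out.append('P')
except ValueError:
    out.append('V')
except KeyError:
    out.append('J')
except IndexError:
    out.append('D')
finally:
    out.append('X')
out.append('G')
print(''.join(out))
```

Execution trace: 'V' (except ValueError) → 'X' (finally) → 'G' (after the try/except). Output: VXG

Answer: VXG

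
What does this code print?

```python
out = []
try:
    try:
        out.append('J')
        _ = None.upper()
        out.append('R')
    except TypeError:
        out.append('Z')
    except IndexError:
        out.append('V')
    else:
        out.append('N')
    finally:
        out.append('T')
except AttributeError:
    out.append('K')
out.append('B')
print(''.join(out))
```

Execution trace: 'J' (inner try body) → 'T' (inner finally) → 'K' (outer except AttributeError) → 'B' (after the try/except). Output: JTKB

Answer: JTKB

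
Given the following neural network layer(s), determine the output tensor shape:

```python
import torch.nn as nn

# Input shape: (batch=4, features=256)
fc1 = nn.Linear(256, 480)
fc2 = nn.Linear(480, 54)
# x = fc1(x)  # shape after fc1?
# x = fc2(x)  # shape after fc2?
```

Input: (4, 256) -> after fc1: (4, 480) -> Output: (4, 54)

Answer: (4, 54)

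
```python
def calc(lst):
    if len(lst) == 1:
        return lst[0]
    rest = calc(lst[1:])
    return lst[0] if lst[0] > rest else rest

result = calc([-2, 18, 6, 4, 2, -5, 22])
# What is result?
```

Recursive max over [-2, 18, 6, 4, 2, -5, 22] = 22

Answer: 22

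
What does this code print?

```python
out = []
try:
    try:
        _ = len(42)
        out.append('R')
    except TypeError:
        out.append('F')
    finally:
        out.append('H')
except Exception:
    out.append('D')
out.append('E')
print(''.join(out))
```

Execution trace: 'F' (inner except TypeError) → 'H' (inner finally) → 'E' (after the try/except). Output: FHE

Answer: FHE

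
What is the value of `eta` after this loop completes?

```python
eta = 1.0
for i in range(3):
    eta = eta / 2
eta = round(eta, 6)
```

Halving LR 3 times: 1 / 2^3
`eta` takes the values: 1.0 → 0.5 → 0.25 → 0.125

Answer: 0.125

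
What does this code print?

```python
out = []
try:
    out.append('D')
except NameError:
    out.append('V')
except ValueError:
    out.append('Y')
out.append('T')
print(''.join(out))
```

Execution trace: 'D' (try body, no exception) → 'T' (after the try/except). Output: DT

Answer: DT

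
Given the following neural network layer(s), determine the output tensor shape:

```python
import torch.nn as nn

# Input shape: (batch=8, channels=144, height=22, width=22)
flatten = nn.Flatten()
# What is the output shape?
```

Input: (8, 144, 22, 22) -> Output: (8, 69696)

Answer: (8, 69696)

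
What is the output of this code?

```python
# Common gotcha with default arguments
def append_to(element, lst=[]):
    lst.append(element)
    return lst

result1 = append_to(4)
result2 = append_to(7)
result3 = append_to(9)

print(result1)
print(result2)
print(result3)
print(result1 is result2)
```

Key concept: mutable default argument gotcha.
Step by step:
`result1 = append_to(4)` → result1 = [4]
`result2 = append_to(7)` → result1 = [4, 7] (same object as result2); result2 = [4, 7] (same object as result1)
`result3 = append_to(9)` → result1 = [4, 7, 9] (same object as result2, result3); result2 = [4, 7, 9] (same object as result1, result3); result3 = [4, 7, 9] (same object as result1, result2)
`print(result1)` → prints [4, 7, 9]
`print(result2)` → prints [4, 7, 9]
`print(result3)` → prints [4, 7, 9]
`print(result1 is result2)` → prints True

Answer:
[4, 7, 9]
[4, 7, 9]
[4, 7, 9]
True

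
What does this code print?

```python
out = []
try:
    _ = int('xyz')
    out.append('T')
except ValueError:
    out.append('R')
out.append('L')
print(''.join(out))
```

Execution trace: 'R' (except ValueError) → 'L' (after the try/except). Output: RL

Answer: RL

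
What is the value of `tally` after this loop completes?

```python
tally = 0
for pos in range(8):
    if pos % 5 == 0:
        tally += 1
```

Count numbers divisible by 5 in range(8)
`tally` takes the values: 0 → 1 → 2

Answer: 2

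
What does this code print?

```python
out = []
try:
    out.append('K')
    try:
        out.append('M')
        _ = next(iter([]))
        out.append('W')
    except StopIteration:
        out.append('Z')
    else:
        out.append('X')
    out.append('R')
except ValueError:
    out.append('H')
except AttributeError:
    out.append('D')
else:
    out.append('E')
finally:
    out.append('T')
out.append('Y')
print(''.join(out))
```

Execution trace: 'K' (try body) → 'M' (inner try body) → 'Z' (inner except StopIteration) → 'R' (try body, no exception) → 'E' (else) → 'T' (finally) → 'Y' (after the try/except). Output: KMZRETY

Answer: KMZRETY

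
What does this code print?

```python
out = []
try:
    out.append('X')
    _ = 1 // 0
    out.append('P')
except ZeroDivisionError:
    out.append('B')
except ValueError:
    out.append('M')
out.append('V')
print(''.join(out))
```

Execution trace: 'X' (try body) → 'B' (except ZeroDivisionError) → 'V' (after the try/except). Output: XBV

Answer: XBV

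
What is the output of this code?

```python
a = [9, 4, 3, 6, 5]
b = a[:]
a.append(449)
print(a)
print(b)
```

Key concept: slice [:] creates copy.
Step by step:
`a = [9, 4, 3, 6, 5]` → a = [9, 4, 3, 6, 5]
`b = a[:]` → b = [9, 4, 3, 6, 5]
`a.append(449)` → a = [9, 4, 3, 6, 5, 449]
`print(a)` → prints [9, 4, 3, 6, 5, 449]
`print(b)` → prints [9, 4, 3, 6, 5]

Answer:
[9, 4, 3, 6, 5, 449]
[9, 4, 3, 6, 5]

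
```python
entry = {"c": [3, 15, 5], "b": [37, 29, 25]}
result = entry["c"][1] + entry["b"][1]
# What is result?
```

Trace:
`entry = {"c": [3, 15, 5], "b": [37, 29, 25]}` → entry = {'c': [3, 15, 5], 'b': [37, 29, 25]}
`result = entry["c"][1] + entry["b"][1]` → result = 44
So result = 44

Answer: 44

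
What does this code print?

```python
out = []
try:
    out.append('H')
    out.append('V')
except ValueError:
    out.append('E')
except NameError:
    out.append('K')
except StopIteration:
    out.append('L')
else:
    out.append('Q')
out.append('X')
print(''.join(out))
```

Execution trace: 'H' (try body) → 'V' (try body, no exception) → 'Q' (else) → 'X' (after the try/except). Output: HVQX

Answer: HVQX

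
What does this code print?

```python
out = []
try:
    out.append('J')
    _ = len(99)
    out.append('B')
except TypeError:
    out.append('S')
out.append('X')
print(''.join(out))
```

Execution trace: 'J' (try body) → 'S' (except TypeError) → 'X' (after the try/except). Output: JSX

Answer: JSX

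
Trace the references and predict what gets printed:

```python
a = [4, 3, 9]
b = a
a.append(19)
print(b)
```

Key concept: basic list aliasing.
Step by step:
`a = [4, 3, 9]` → a = [4, 3, 9]
`b = a` → b = [4, 3, 9] (same object as a)
`a.append(19)` → a = [4, 3, 9, 19] (same object as b); b = [4, 3, 9, 19] (same object as a)
`print(b)` → prints [4, 3, 9, 19]

Answer: [4, 3, 9, 19]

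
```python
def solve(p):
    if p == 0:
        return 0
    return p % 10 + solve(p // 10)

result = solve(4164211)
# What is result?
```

Sum of digits of 4164211: 1 + 1 + 2 + 4 + 6 + 1 + 4 = 19

Answer: 19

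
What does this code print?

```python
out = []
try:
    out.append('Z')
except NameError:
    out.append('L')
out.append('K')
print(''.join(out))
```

Execution trace: 'Z' (try body, no exception) → 'K' (after the try/except). Output: ZK

Answer: ZK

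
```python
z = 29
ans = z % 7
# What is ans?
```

Trace:
`z = 29` → z = 29
`ans = z % 7` → ans = 1
So ans = 1

Answer: 1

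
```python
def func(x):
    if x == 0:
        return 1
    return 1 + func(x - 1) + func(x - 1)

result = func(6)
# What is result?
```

func(x) = 1 + 2·func(x-1), func(0)=1. Closed form: (1+1)·2^6 - 1 = 127.

Answer: 127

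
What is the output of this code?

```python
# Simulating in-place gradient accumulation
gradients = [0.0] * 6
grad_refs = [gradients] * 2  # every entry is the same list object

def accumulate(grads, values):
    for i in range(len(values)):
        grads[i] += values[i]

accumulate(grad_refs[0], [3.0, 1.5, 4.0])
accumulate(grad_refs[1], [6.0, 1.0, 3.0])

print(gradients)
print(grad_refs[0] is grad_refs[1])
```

Key concept: gradient accumulation aliasing.
Step by step:
`gradients = [0.0] * 6` → gradients = [0.0, 0.0, 0.0, 0.0, 0.0, 0.0]
`grad_refs = [gradients] * 2` → grad_refs = [[0.0, 0.0, 0.0, 0.0, 0.0, 0.0], [0.0, 0.0, 0.0, 0.0, 0.0, 0.0]]
`accumulate(grad_refs[0], [3.0, 1.5, 4.0])` → gradients = [3.0, 1.5, 4.0, 0.0, 0.0, 0.0]; grad_refs = [[3.0, 1.5, 4.0, 0.0, 0.0, 0.0], [3.0, 1.5, 4.0, 0.0, 0.0, 0.0]]
`accumulate(grad_refs[1], [6.0, 1.0, 3.0])` → gradients = [9.0, 2.5, 7.0, 0.0, 0.0, 0.0]; grad_refs = [[9.0, 2.5, 7.0, 0.0, 0.0, 0.0], [9.0, 2.5, 7.0, 0.0, 0.0, 0.0]]
`print(gradients)` → prints [9.0, 2.5, 7.0, 0.0, 0.0, 0.0]
`print(grad_refs[0] is grad_refs[1])` → prints True

Answer:
[9.0, 2.5, 7.0, 0.0, 0.0, 0.0]
True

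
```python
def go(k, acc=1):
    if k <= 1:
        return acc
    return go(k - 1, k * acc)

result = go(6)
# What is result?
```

Accumulator trace (n, acc): (6, 1) -> (5, 6) -> (4, 30) -> (3, 120) -> (2, 360) -> (1, 720) -> return 720

Answer: 720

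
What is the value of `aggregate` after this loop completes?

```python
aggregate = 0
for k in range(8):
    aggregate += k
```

Sum of 0 to 7 = 28
`aggregate` takes the values: 0 → 1 → 3 → 6 → 10 → 15 → 21 → 28

Answer: 28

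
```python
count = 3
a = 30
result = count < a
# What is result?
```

Trace:
`count = 3` → count = 3
`a = 30` → a = 30
`result = count < a` → result = True
So result = True

Answer: True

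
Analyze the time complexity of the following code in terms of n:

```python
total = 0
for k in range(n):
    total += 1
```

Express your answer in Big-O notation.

Each loop level contributes: n. Multiplying the contributions gives O(n).

Answer: O(n)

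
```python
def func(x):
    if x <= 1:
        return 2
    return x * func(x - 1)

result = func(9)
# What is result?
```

func(9) = 9 * 8 * 7 * 6 * 5 * 4 * 3 * 2 * 2 = 725760

Answer: 725760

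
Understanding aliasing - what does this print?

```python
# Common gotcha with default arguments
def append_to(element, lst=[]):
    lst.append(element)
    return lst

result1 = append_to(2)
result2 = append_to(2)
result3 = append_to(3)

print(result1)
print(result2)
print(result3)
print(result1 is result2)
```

Key concept: mutable default argument gotcha.
Step by step:
`result1 = append_to(2)` → result1 = [2]
`result2 = append_to(2)` → result1 = [2, 2] (same object as result2); result2 = [2, 2] (same object as result1)
`result3 = append_to(3)` → result1 = [2, 2, 3] (same object as result2, result3); result2 = [2, 2, 3] (same object as result1, result3); result3 = [2, 2, 3] (same object as result1, result2)
`print(result1)` → prints [2, 2, 3]
`print(result2)` → prints [2, 2, 3]
`print(result3)` → prints [2, 2, 3]
`print(result1 is result2)` → prints True

Answer:
[2, 2, 3]
[2, 2, 3]
[2, 2, 3]
True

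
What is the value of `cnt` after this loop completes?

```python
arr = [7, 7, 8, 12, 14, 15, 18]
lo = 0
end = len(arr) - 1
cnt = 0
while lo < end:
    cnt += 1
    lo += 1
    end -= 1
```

Iterations until pointers meet (list length 7)
`cnt` takes the values: 0 → 1 → 2 → 3

Answer: 3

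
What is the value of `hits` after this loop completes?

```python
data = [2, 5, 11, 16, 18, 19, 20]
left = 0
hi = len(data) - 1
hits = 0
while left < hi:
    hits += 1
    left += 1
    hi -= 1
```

Iterations until pointers meet (list length 7)
`hits` takes the values: 0 → 1 → 2 → 3

Answer: 3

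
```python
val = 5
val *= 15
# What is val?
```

Trace:
`val = 5` → val = 5
`val *= 15` → val = 75
So val = 75

Answer: 75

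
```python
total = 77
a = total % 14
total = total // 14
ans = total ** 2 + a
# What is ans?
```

Trace:
`total = 77` → total = 77
`a = total % 14` → a = 7
`total = total // 14` → total = 5
`ans = total ** 2 + a` → ans = 32
So ans = 32

Answer: 32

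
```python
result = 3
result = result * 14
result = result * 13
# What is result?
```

Trace:
`result = 3` → result = 3
`result = result * 14` → result = 42
`result = result * 13` → result = 546
So result = 546

Answer: 546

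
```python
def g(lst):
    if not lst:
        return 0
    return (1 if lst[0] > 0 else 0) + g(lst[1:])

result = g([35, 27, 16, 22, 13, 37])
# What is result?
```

Count of positive elements in [35, 27, 16, 22, 13, 37] = 6

Answer: 6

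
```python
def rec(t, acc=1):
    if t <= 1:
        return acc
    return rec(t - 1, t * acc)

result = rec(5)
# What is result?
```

Accumulator trace (n, acc): (5, 1) -> (4, 5) -> (3, 20) -> (2, 60) -> (1, 120) -> return 120

Answer: 120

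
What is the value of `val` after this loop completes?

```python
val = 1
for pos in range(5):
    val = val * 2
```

Multiply by 2, 5 times: 1 * 2^5 = 32
`val` takes the values: 1 → 2 → 4 → 8 → 16 → 32

Answer: 32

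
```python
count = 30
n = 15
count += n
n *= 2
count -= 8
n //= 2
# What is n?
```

Trace:
`count = 30` → count = 30
`n = 15` → n = 15
`count += n` → count = 45
`n *= 2` → n = 30
`count -= 8` → count = 37
`n //= 2` → n = 15
So n = 15

Answer: 15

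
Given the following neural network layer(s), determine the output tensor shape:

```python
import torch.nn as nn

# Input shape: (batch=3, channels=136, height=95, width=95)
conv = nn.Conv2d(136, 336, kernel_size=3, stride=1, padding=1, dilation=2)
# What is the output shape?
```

Input: (3, 136, 95, 95) -> Output: (3, 336, 93, 93)

Answer: (3, 336, 93, 93)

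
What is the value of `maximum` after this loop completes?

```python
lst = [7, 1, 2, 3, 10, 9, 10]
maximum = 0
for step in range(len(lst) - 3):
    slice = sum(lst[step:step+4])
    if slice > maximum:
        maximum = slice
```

Max sum of 4-element window in [7, 1, 2, 3, 10, 9, 10]
`maximum` takes the values: 0 → 13 → 16 → 24 → 32

Answer: 32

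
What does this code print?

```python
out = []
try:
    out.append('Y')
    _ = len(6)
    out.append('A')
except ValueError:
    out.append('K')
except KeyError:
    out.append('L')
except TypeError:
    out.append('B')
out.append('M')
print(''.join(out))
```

Execution trace: 'Y' (try body) → 'B' (except TypeError) → 'M' (after the try/except). Output: YBM

Answer: YBM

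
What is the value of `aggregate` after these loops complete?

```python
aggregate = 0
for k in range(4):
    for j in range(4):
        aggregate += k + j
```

Sum of all k+j for k,j in 4x4
`aggregate` takes the values: 0 → 1 → 3 → 6 → 7 → 9 → 12 → 16 → 18 → 21 → 25 → 30 → 33 → 37 → 42 → 48

Answer: 48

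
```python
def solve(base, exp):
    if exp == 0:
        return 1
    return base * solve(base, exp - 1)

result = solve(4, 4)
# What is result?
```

solve(4, 4) = 4 * 4 * 4 * 4 = 256

Answer: 256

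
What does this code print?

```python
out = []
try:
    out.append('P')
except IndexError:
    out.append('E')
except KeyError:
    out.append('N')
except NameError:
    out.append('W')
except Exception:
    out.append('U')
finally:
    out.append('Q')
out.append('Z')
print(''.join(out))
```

Execution trace: 'P' (try body, no exception) → 'Q' (finally) → 'Z' (after the try/except). Output: PQZ

Answer: PQZ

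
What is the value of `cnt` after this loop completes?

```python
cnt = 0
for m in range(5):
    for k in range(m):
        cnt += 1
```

Triangle number: 0+1+2+...+4
`cnt` takes the values: 0 → 1 → 2 → 3 → 4 → 5 → 6 → 7 → 8 → 9 → 10

Answer: 10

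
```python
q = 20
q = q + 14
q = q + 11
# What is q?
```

Trace:
`q = 20` → q = 20
`q = q + 14` → q = 34
`q = q + 11` → q = 45
So q = 45

Answer: 45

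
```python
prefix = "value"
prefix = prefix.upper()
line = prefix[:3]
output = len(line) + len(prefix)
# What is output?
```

Trace:
`prefix = "value"` → prefix = 'value'
`prefix = prefix.upper()` → prefix = 'VALUE'
`line = prefix[:3]` → line = 'VAL'
`output = len(line) + len(prefix)` → output = 8
So output = 8

Answer: 8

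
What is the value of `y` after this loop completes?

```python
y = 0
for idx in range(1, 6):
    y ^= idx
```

XOR of 1 to 5
`y` takes the values: 0 → 1 → 3 → 0 → 4 → 1

Answer: 1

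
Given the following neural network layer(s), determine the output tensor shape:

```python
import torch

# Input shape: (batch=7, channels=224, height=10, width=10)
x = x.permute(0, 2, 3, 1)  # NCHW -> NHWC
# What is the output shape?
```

Input: (7, 224, 10, 10) -> Output: (7, 10, 10, 224)

Answer: (7, 10, 10, 224)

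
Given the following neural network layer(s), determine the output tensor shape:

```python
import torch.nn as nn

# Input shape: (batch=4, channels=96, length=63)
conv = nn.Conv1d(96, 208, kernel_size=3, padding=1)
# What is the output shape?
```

Input: (4, 96, 63) -> Output: (4, 208, 63)

Answer: (4, 208, 63)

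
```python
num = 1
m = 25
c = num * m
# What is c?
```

Trace:
`num = 1` → num = 1
`m = 25` → m = 25
`c = num * m` → c = 25
So c = 25

Answer: 25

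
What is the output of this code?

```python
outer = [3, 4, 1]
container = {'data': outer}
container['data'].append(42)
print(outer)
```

Key concept: dict holds reference to list.
Step by step:
`outer = [3, 4, 1]` → outer = [3, 4, 1]
`container = {'data': outer}` → container = {'data': [3, 4, 1]}
`container['data'].append(42)` → outer = [3, 4, 1, 42]; container = {'data': [3, 4, 1, 42]}
`print(outer)` → prints [3, 4, 1, 42]

Answer: [3, 4, 1, 42]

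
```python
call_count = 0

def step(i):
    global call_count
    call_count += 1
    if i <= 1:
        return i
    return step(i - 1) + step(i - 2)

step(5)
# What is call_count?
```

Calls(i) = 1 + Calls(i-1) + Calls(i-2); Calls(0)=Calls(1)=1. For i=5 this gives 15.

Answer: 15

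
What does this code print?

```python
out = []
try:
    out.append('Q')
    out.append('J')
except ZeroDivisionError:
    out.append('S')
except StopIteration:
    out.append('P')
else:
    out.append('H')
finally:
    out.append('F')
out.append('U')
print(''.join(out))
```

Execution trace: 'Q' (try body) → 'J' (try body, no exception) → 'H' (else) → 'F' (finally) → 'U' (after the try/except). Output: QJHFU

Answer: QJHFU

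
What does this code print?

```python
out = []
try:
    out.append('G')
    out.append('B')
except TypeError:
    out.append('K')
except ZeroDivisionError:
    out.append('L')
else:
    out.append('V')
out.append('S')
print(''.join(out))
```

Execution trace: 'G' (try body) → 'B' (try body, no exception) → 'V' (else) → 'S' (after the try/except). Output: GBVS

Answer: GBVS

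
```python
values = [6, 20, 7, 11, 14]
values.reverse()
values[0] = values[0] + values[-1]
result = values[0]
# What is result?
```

Trace:
`values = [6, 20, 7, 11, 14]` → values = [6, 20, 7, 11, 14]
`values.reverse()` → values = [14, 11, 7, 20, 6]
`values[0] = values[0] + values[-1]` → values = [20, 11, 7, 20, 6]
`result = values[0]` → result = 20
So result = 20

Answer: 20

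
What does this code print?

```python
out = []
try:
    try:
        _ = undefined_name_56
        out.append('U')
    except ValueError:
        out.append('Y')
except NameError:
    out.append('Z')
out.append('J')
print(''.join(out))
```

Execution trace: 'Z' (outer except NameError) → 'J' (after the try/except). Output: ZJ

Answer: ZJ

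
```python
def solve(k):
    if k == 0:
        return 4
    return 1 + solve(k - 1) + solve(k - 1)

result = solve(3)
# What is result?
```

solve(k) = 1 + 2·solve(k-1), solve(0)=4. Closed form: (4+1)·2^3 - 1 = 39.

Answer: 39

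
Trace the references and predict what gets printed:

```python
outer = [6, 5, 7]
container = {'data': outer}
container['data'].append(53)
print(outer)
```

Key concept: dict holds reference to list.
Step by step:
`outer = [6, 5, 7]` → outer = [6, 5, 7]
`container = {'data': outer}` → container = {'data': [6, 5, 7]}
`container['data'].append(53)` → outer = [6, 5, 7, 53]; container = {'data': [6, 5, 7, 53]}
`print(outer)` → prints [6, 5, 7, 53]

Answer: [6, 5, 7, 53]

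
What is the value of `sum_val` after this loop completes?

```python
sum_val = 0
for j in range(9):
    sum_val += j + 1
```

Start at 0, add 1 to 9 = 45
`sum_val` takes the values: 0 → 1 → 3 → 6 → 10 → 15 → 21 → 28 → 36 → 45

Answer: 45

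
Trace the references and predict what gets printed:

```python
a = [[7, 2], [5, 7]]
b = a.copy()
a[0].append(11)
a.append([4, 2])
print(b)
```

Key concept: shallow copy with nested lists.
Step by step:
`a = [[7, 2], [5, 7]]` → a = [[7, 2], [5, 7]]
`b = a.copy()` → b = [[7, 2], [5, 7]]
`a[0].append(11)` → a = [[7, 2, 11], [5, 7]]; b = [[7, 2, 11], [5, 7]]
`a.append([4, 2])` → a = [[7, 2, 11], [5, 7], [4, 2]]
`print(b)` → prints [[7, 2, 11], [5, 7]]

Answer: [[7, 2, 11], [5, 7]]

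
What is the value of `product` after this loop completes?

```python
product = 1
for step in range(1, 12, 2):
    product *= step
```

Product of 1, 3, 5, ... up to 11
`product` takes the values: 1 → 3 → 15 → 105 → 945 → 10395

Answer: 10395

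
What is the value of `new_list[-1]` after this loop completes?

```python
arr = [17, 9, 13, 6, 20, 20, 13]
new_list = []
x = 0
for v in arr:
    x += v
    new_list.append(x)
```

Cumulative sum ends at 98
`new_list` takes the values: [] → [17] → [17, 26] → [17, 26, 39] → [17, 26, 39, 45] → [17, 26, 39, 45, 65] → [17, 26, 39, 45, 65, 85] → [17, 26, 39, 45, 65, 85, 98]
So `new_list[-1]` = 98

Answer: 98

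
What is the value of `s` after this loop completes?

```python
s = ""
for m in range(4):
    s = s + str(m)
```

Concatenate digits 0 to 3
`s` takes the values: "" → "0" → "01" → "012" → "0123"

Answer: "0123"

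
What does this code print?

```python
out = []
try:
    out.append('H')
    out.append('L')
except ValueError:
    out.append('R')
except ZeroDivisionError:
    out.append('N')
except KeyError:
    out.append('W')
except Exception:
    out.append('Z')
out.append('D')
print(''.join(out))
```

Execution trace: 'H' (try body) → 'L' (try body, no exception) → 'D' (after the try/except). Output: HLD

Answer: HLD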